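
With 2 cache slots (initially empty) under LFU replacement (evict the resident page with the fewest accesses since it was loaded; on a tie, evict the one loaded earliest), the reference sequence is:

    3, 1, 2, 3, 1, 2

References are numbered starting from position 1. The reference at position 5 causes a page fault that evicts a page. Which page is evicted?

pos 1: 3: fault, frames [3]
pos 2: 1: fault, frames [3, 1]
pos 3: 2: fault, evict 3, frames [1, 2]
pos 4: 3: fault, evict 1, frames [2, 3]
pos 5: 1: fault, evict 2, frames [3, 1]
At position 5, page 2 is evicted.

2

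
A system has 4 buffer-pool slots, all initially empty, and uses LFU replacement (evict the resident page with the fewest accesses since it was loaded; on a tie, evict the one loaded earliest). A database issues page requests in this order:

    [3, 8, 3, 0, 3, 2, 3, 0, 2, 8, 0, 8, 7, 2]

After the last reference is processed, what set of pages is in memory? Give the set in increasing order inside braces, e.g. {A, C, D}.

3 -> miss, frames [3]
8 -> miss, frames [3, 8]
3 -> hit
0 -> miss, frames [3, 8, 0]
3 -> hit
2 -> miss, frames [3, 8, 0, 2]
3 -> hit
0 -> hit
2 -> hit
8 -> hit
0 -> hit
8 -> hit
7 -> miss, evict 2, frames [3, 8, 0, 7]
2 -> miss, evict 7, frames [3, 8, 0, 2]

{0, 2, 3, 8}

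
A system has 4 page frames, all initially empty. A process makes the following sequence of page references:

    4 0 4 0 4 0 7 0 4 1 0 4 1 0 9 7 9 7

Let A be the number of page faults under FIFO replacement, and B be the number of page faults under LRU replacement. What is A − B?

-1

Under FIFO: F F . . . . F . . F . . . . F . . . → 5 faults.
Under LRU: F F . . . . F . . F . . . . F F . . → 6 faults.
A − B = 5 − 6 = -1.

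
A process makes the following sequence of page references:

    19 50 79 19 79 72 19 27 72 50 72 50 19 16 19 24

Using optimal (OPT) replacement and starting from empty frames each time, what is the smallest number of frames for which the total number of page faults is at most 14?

f=1: 16 faults
f=2: 9 faults
f=3: 8 faults
f=4: 7 faults
f=5: 7 faults
f=6: 7 faults
f=7: 7 faults
Smallest f with faults ≤ 14 is 2.

2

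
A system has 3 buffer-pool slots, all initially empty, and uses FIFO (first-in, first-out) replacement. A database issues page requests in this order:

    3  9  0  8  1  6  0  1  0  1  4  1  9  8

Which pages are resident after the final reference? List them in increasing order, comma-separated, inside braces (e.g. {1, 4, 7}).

{1, 8, 9}

3: fault, frames {3}
9: fault, frames {3,9}
0: fault, frames {3,9,0}
8: fault, evict 3, frames {9,0,8}
1: fault, evict 9, frames {0,8,1}
6: fault, evict 0, frames {8,1,6}
0: fault, evict 8, frames {1,6,0}
1: hit
0: hit
1: hit
4: fault, evict 1, frames {6,0,4}
1: fault, evict 6, frames {0,4,1}
9: fault, evict 0, frames {4,1,9}
8: fault, evict 4, frames {1,9,8}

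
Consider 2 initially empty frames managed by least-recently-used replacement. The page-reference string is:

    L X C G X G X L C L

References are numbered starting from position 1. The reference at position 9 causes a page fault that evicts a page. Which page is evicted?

X

pos 1: L → miss, frames (L)
pos 2: X → miss, frames (L X)
pos 3: C → miss, evict L, frames (X C)
pos 4: G → miss, evict X, frames (C G)
pos 5: X → miss, evict C, frames (G X)
pos 6: G → hit
pos 7: X → hit
pos 8: L → miss, evict G, frames (X L)
pos 9: C → miss, evict X, frames (L C)
At position 9, page X is evicted.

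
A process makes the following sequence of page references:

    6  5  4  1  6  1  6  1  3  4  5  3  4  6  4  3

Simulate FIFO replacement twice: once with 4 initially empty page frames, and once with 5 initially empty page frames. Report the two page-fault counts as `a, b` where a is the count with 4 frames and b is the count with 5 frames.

4 frames: F F F F . . . . F . . . . F . . → 6 faults.
5 frames: F F F F . . . . F . . . . . . . → 5 faults.
5 < 6: adding a frame reduced faults, as is typical.

6, 5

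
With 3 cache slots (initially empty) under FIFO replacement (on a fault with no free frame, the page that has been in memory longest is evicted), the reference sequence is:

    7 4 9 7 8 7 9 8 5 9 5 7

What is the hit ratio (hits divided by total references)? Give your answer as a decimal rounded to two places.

0.42

7 -> miss, frames [7]
4 -> miss, frames [7, 4]
9 -> miss, frames [7, 4, 9]
7 -> hit
8 -> miss, evict 7, frames [4, 9, 8]
7 -> miss, evict 4, frames [9, 8, 7]
9 -> hit
8 -> hit
5 -> miss, evict 9, frames [8, 7, 5]
9 -> miss, evict 8, frames [7, 5, 9]
5 -> hit
7 -> hit
Hits: 5 of 12 references → 5/12 = 0.4167.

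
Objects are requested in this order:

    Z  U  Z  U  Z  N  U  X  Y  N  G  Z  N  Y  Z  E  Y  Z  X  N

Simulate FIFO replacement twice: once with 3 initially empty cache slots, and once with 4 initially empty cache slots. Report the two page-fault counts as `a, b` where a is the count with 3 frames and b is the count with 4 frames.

3 frames: F F . . . F . F F . F F F F . F . F F F → 13 faults.
4 frames: F F . . . F . F F . F F F . . F F . F . → 11 faults.
11 < 13: adding a frame reduced faults, as is typical.

13, 11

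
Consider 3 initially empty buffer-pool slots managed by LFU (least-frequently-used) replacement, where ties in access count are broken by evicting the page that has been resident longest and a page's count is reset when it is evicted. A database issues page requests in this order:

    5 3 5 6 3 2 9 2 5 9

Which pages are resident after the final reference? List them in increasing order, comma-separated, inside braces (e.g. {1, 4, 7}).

5 → fault, frames (5)
3 → fault, frames (5 3)
5 → hit
6 → fault, frames (5 3 6)
3 → hit
2 → fault, evict 6, frames (5 3 2)
9 → fault, evict 2, frames (5 3 9)
2 → fault, evict 9, frames (5 3 2)
5 → hit
9 → fault, evict 2, frames (5 3 9)

{3, 5, 9}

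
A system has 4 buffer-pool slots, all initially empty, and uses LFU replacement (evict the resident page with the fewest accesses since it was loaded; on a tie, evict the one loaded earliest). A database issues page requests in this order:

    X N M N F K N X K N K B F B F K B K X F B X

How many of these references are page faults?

X: fault, frames (X)
N: fault, frames (X N)
M: fault, frames (X N M)
N: hit
F: fault, frames (X N M F)
K: fault, evict X, frames (N M F K)
N: hit
X: fault, evict M, frames (N F K X)
K: hit
N: hit
K: hit
B: fault, evict F, frames (N K X B)
F: fault, evict X, frames (N K B F)
B: hit
F: hit
K: hit
B: hit
K: hit
X: fault, evict F, frames (N K B X)
F: fault, evict X, frames (N K B F)
B: hit
X: fault, evict F, frames (N K B X)
Page faults: 11.

11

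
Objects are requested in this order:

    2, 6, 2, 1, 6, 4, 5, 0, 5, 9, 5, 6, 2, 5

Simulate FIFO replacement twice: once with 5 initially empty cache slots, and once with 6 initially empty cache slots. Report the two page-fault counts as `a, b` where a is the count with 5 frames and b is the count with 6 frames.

9, 8

5 frames: F F . F . F F F . F . F F . → 9 faults.
6 frames: F F . F . F F F . F . . F . → 8 faults.
8 < 9: adding a frame reduced faults, as is typical.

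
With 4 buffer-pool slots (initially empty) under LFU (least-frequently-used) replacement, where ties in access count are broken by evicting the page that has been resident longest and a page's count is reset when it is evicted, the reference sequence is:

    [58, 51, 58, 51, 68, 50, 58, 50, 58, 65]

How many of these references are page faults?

58: fault, frames (58)
51: fault, frames (58 51)
58: hit
51: hit
68: fault, frames (58 51 68)
50: fault, frames (58 51 68 50)
58: hit
50: hit
58: hit
65: fault, evict 68, frames (58 51 50 65)
Page faults: 5.

5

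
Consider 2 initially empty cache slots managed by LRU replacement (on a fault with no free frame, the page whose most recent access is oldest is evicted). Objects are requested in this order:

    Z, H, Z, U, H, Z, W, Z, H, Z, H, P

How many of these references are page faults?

8

Z → miss, frames [Z]
H → miss, frames [Z, H]
Z → hit
U → miss, evict H, frames [Z, U]
H → miss, evict Z, frames [U, H]
Z → miss, evict U, frames [H, Z]
W → miss, evict H, frames [Z, W]
Z → hit
H → miss, evict W, frames [Z, H]
Z → hit
H → hit
P → miss, evict Z, frames [H, P]
Page faults: 8.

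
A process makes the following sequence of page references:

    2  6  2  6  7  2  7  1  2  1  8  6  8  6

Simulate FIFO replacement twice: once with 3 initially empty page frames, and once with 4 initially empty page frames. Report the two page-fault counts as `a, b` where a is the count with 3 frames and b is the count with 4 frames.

7, 5

3 frames: F F . . F . . F F . F F . . → 7 faults.
4 frames: F F . . F . . F . . F . . . → 5 faults.
5 < 7: adding a frame reduced faults, as is typical.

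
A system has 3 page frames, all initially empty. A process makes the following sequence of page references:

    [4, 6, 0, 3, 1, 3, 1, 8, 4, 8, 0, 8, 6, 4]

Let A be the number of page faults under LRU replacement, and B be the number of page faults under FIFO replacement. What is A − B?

1

Under LRU: F F F F F . . F F . F . F F → 10 faults.
Under FIFO: F F F F F . . F F . F . F . → 9 faults.
A − B = 10 − 9 = 1.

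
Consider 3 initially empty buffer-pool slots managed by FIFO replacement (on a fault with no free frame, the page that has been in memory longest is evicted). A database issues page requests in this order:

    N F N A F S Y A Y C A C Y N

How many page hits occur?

N: miss, frames [N]
F: miss, frames [N, F]
N: hit
A: miss, frames [N, F, A]
F: hit
S: miss, evict N, frames [F, A, S]
Y: miss, evict F, frames [A, S, Y]
A: hit
Y: hit
C: miss, evict A, frames [S, Y, C]
A: miss, evict S, frames [Y, C, A]
C: hit
Y: hit
N: miss, evict Y, frames [C, A, N]
Hits: 6.

6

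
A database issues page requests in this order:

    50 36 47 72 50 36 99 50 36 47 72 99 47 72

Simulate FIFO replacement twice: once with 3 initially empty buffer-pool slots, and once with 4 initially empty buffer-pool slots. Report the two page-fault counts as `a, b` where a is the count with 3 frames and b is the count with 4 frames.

9, 10

3 frames: F F F F F F F . . F F . . . → 9 faults.
4 frames: F F F F . . F F F F F F . . → 10 faults.
10 > 9: adding a frame increased faults — Belady's anomaly.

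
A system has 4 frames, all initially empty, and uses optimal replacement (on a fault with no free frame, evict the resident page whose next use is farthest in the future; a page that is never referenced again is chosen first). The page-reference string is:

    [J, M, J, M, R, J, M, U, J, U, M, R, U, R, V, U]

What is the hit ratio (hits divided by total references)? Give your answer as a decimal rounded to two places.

0.69

J: fault, frames {J}
M: fault, frames {J,M}
J: hit
M: hit
R: fault, frames {J,M,R}
J: hit
M: hit
U: fault, frames {J,M,R,U}
J: hit
U: hit
M: hit
R: hit
U: hit
R: hit
V: fault, evict R, frames {J,M,U,V}
U: hit
Hits: 11 of 16 references → 11/16 = 0.6875.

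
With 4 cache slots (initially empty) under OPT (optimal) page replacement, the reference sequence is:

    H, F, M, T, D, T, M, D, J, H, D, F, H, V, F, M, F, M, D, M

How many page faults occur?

H -> fault, frames {H}
F -> fault, frames {H,F}
M -> fault, frames {H,F,M}
T -> fault, frames {H,F,M,T}
D -> fault, evict F, frames {H,M,T,D}
T -> hit
M -> hit
D -> hit
J -> fault, evict T, frames {H,M,D,J}
H -> hit
D -> hit
F -> fault, evict J, frames {H,M,D,F}
H -> hit
V -> fault, evict H, frames {M,D,F,V}
F -> hit
M -> hit
F -> hit
M -> hit
D -> hit
M -> hit
Page faults: 8.

8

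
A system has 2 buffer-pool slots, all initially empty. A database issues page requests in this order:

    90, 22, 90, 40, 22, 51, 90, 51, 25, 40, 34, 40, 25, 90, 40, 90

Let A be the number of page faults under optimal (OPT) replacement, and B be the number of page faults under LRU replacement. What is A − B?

-2

Under OPT: F F . F . F F . F F F . F F . . → 10 faults.
Under LRU: F F . F F F F . F F F . F F F . → 12 faults.
A − B = 10 − 12 = -2.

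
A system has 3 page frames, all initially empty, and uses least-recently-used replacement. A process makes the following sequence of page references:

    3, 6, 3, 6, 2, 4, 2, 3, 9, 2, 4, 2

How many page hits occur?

3: fault, frames {3}
6: fault, frames {3,6}
3: hit
6: hit
2: fault, frames {3,6,2}
4: fault, evict 3, frames {6,2,4}
2: hit
3: fault, evict 6, frames {4,2,3}
9: fault, evict 4, frames {2,3,9}
2: hit
4: fault, evict 3, frames {9,2,4}
2: hit
Hits: 5.

5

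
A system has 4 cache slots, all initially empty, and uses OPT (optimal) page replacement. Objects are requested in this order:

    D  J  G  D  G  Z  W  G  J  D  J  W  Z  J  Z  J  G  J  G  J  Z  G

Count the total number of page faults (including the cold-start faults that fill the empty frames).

6

D: fault, frames [D]
J: fault, frames [D, J]
G: fault, frames [D, J, G]
D: hit
G: hit
Z: fault, frames [D, J, G, Z]
W: fault, evict Z, frames [D, J, G, W]
G: hit
J: hit
D: hit
J: hit
W: hit
Z: fault, evict W, frames [D, J, G, Z]
J: hit
Z: hit
J: hit
G: hit
J: hit
G: hit
J: hit
Z: hit
G: hit
Page faults: 6.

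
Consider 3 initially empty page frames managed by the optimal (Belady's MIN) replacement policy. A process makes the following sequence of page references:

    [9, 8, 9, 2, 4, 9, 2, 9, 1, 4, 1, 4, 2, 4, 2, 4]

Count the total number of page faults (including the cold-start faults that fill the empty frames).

9 → fault, frames (9)
8 → fault, frames (9 8)
9 → hit
2 → fault, frames (9 8 2)
4 → fault, evict 8, frames (9 2 4)
9 → hit
2 → hit
9 → hit
1 → fault, evict 9, frames (2 4 1)
4 → hit
1 → hit
4 → hit
2 → hit
4 → hit
2 → hit
4 → hit
Page faults: 5.

5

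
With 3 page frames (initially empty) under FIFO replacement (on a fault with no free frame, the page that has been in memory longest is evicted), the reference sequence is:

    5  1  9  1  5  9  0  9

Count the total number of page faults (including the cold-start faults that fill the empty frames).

4

5: fault, frames {5}
1: fault, frames {5,1}
9: fault, frames {5,1,9}
1: hit
5: hit
9: hit
0: fault, evict 5, frames {1,9,0}
9: hit
Page faults: 4.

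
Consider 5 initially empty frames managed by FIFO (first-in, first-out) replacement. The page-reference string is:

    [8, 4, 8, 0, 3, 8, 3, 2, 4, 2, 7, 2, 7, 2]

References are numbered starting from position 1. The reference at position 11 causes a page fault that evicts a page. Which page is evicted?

8

pos 1: 8 -> fault, frames {8}
pos 2: 4 -> fault, frames {8,4}
pos 3: 8 -> hit
pos 4: 0 -> fault, frames {8,4,0}
pos 5: 3 -> fault, frames {8,4,0,3}
pos 6: 8 -> hit
pos 7: 3 -> hit
pos 8: 2 -> fault, frames {8,4,0,3,2}
pos 9: 4 -> hit
pos 10: 2 -> hit
pos 11: 7 -> fault, evict 8, frames {4,0,3,2,7}
At position 11, page 8 is evicted.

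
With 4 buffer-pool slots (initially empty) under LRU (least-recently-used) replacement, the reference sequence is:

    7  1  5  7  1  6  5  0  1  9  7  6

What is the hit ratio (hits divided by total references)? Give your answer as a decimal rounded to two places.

0.33

7: miss, frames (7)
1: miss, frames (7 1)
5: miss, frames (7 1 5)
7: hit
1: hit
6: miss, frames (5 7 1 6)
5: hit
0: miss, evict 7, frames (1 6 5 0)
1: hit
9: miss, evict 6, frames (5 0 1 9)
7: miss, evict 5, frames (0 1 9 7)
6: miss, evict 0, frames (1 9 7 6)
Hits: 4 of 12 references → 4/12 = 0.3333.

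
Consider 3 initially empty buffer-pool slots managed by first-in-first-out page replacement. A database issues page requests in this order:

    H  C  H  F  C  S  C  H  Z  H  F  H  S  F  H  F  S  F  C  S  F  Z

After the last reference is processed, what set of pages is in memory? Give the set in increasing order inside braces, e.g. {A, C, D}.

H → fault, frames [H]
C → fault, frames [H, C]
H → hit
F → fault, frames [H, C, F]
C → hit
S → fault, evict H, frames [C, F, S]
C → hit
H → fault, evict C, frames [F, S, H]
Z → fault, evict F, frames [S, H, Z]
H → hit
F → fault, evict S, frames [H, Z, F]
H → hit
S → fault, evict H, frames [Z, F, S]
F → hit
H → fault, evict Z, frames [F, S, H]
F → hit
S → hit
F → hit
C → fault, evict F, frames [S, H, C]
S → hit
F → fault, evict S, frames [H, C, F]
Z → fault, evict H, frames [C, F, Z]

{C, F, Z}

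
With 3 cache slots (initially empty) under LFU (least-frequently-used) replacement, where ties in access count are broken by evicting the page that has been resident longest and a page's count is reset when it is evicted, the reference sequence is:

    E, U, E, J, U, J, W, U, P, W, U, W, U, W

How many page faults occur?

E: fault, frames [E]
U: fault, frames [E, U]
E: hit
J: fault, frames [E, U, J]
U: hit
J: hit
W: fault, evict E, frames [U, J, W]
U: hit
P: fault, evict W, frames [U, J, P]
W: fault, evict P, frames [U, J, W]
U: hit
W: hit
U: hit
W: hit
Page faults: 6.

6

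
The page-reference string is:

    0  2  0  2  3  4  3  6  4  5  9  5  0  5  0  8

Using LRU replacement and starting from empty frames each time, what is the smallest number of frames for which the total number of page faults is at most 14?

f=1: 16 faults
f=2: 10 faults
f=3: 9 faults
f=4: 9 faults
f=5: 9 faults
f=6: 9 faults
f=7: 8 faults
f=8: 8 faults
Smallest f with faults ≤ 14 is 2.

2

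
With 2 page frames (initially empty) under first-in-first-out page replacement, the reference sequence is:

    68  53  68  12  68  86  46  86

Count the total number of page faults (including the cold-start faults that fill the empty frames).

68 -> fault, frames [68]
53 -> fault, frames [68, 53]
68 -> hit
12 -> fault, evict 68, frames [53, 12]
68 -> fault, evict 53, frames [12, 68]
86 -> fault, evict 12, frames [68, 86]
46 -> fault, evict 68, frames [86, 46]
86 -> hit
Page faults: 6.

6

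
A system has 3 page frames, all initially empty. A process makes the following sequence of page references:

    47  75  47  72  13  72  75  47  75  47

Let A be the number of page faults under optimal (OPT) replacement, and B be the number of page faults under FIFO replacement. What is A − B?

-1

Under OPT: F F . F F . . F . . → 5 faults.
Under FIFO: F F . F F . . F F . → 6 faults.
A − B = 5 − 6 = -1.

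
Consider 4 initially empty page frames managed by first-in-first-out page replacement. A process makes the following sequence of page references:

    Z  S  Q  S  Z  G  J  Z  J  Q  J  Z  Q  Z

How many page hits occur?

8

Z: fault, frames {Z}
S: fault, frames {Z,S}
Q: fault, frames {Z,S,Q}
S: hit
Z: hit
G: fault, frames {Z,S,Q,G}
J: fault, evict Z, frames {S,Q,G,J}
Z: fault, evict S, frames {Q,G,J,Z}
J: hit
Q: hit
J: hit
Z: hit
Q: hit
Z: hit
Hits: 8.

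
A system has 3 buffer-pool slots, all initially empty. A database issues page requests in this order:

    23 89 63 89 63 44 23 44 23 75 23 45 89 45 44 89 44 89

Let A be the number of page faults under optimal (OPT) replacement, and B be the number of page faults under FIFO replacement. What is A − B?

Under OPT: F F F . . F . . . F . F . . F . . . → 7 faults.
Under FIFO: F F F . . F F . . F . F F . F . . . → 9 faults.
A − B = 7 − 9 = -2.

-2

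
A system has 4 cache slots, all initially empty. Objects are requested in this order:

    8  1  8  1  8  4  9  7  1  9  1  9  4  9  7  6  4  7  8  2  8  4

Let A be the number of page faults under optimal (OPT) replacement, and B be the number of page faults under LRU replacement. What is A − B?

-1

Under OPT: F F . . . F F F . . . . . . . F . . F F . . → 8 faults.
Under LRU: F F . . . F F F F . . . . . . F . . F F . . → 9 faults.
A − B = 8 − 9 = -1.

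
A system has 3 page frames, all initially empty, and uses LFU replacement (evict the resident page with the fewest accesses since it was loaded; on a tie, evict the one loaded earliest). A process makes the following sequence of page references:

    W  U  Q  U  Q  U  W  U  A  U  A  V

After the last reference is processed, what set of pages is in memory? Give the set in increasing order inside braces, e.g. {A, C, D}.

{A, U, V}

W: miss, frames (W)
U: miss, frames (W U)
Q: miss, frames (W U Q)
U: hit
Q: hit
U: hit
W: hit
U: hit
A: miss, evict W, frames (U Q A)
U: hit
A: hit
V: miss, evict Q, frames (U A V)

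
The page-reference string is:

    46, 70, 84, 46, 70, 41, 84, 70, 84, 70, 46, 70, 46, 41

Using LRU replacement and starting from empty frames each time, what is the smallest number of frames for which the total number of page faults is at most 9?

f=1: 14 faults
f=2: 10 faults
f=3: 7 faults
f=4: 4 faults
Smallest f with faults ≤ 9 is 3.

3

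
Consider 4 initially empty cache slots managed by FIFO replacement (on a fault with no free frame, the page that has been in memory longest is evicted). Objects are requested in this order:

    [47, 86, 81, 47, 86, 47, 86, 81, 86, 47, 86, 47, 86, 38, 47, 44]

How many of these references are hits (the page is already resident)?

47 → miss, frames (47)
86 → miss, frames (47 86)
81 → miss, frames (47 86 81)
47 → hit
86 → hit
47 → hit
86 → hit
81 → hit
86 → hit
47 → hit
86 → hit
47 → hit
86 → hit
38 → miss, frames (47 86 81 38)
47 → hit
44 → miss, evict 47, frames (86 81 38 44)
Hits: 11.

11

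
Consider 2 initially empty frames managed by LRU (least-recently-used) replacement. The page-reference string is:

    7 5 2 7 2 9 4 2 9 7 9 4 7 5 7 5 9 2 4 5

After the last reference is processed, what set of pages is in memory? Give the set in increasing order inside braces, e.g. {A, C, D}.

{4, 5}

7: miss, frames [7]
5: miss, frames [7, 5]
2: miss, evict 7, frames [5, 2]
7: miss, evict 5, frames [2, 7]
2: hit
9: miss, evict 7, frames [2, 9]
4: miss, evict 2, frames [9, 4]
2: miss, evict 9, frames [4, 2]
9: miss, evict 4, frames [2, 9]
7: miss, evict 2, frames [9, 7]
9: hit
4: miss, evict 7, frames [9, 4]
7: miss, evict 9, frames [4, 7]
5: miss, evict 4, frames [7, 5]
7: hit
5: hit
9: miss, evict 7, frames [5, 9]
2: miss, evict 5, frames [9, 2]
4: miss, evict 9, frames [2, 4]
5: miss, evict 2, frames [4, 5]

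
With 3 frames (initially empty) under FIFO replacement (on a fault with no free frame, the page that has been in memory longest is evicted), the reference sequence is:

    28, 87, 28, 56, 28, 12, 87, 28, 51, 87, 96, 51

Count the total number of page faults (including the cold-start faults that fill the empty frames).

28: fault, frames (28)
87: fault, frames (28 87)
28: hit
56: fault, frames (28 87 56)
28: hit
12: fault, evict 28, frames (87 56 12)
87: hit
28: fault, evict 87, frames (56 12 28)
51: fault, evict 56, frames (12 28 51)
87: fault, evict 12, frames (28 51 87)
96: fault, evict 28, frames (51 87 96)
51: hit
Page faults: 8.

8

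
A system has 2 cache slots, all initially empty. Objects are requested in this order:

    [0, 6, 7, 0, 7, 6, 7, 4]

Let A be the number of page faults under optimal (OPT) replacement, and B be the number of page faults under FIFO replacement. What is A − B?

-2

Under OPT: F F F . . F . F → 5 faults.
Under FIFO: F F F F . F F F → 7 faults.
A − B = 5 − 7 = -2.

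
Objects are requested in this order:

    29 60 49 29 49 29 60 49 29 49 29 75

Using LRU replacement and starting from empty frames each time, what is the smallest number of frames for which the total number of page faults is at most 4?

3

f=1: 12 faults
f=2: 8 faults
f=3: 4 faults
f=4: 4 faults
Smallest f with faults ≤ 4 is 3.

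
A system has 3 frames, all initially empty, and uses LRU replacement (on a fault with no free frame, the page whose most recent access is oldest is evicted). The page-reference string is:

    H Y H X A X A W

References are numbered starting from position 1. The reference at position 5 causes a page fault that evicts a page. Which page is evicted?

Y

pos 1: H -> miss, frames (H)
pos 2: Y -> miss, frames (H Y)
pos 3: H -> hit
pos 4: X -> miss, frames (Y H X)
pos 5: A -> miss, evict Y, frames (H X A)
At position 5, page Y is evicted.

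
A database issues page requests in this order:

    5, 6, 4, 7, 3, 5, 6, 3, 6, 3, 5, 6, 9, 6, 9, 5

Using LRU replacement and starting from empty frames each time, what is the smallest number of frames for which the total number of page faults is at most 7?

5

f=1: 16 faults
f=2: 12 faults
f=3: 8 faults
f=4: 8 faults
f=5: 6 faults
f=6: 6 faults
Smallest f with faults ≤ 7 is 5.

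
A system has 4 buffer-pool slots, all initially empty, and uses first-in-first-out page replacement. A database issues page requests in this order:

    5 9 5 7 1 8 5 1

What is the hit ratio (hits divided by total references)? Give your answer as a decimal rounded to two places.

0.25

5: fault, frames {5}
9: fault, frames {5,9}
5: hit
7: fault, frames {5,9,7}
1: fault, frames {5,9,7,1}
8: fault, evict 5, frames {9,7,1,8}
5: fault, evict 9, frames {7,1,8,5}
1: hit
Hits: 2 of 8 references → 2/8 = 0.2500.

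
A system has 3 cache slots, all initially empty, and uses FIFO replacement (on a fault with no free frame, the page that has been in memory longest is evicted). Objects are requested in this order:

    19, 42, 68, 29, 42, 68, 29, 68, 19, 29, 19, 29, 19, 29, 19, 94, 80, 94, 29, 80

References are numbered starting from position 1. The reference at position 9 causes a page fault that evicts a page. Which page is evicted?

42

pos 1: 19 → miss, frames (19)
pos 2: 42 → miss, frames (19 42)
pos 3: 68 → miss, frames (19 42 68)
pos 4: 29 → miss, evict 19, frames (42 68 29)
pos 5: 42 → hit
pos 6: 68 → hit
pos 7: 29 → hit
pos 8: 68 → hit
pos 9: 19 → miss, evict 42, frames (68 29 19)
At position 9, page 42 is evicted.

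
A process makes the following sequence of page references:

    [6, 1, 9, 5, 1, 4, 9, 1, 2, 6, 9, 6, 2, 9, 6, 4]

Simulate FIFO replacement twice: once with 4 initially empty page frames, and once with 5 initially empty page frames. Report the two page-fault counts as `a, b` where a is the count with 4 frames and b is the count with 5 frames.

8, 7

4 frames: F F F F . F . . F F F . . . . . → 8 faults.
5 frames: F F F F . F . . F F . . . . . . → 7 faults.
7 < 8: adding a frame reduced faults, as is typical.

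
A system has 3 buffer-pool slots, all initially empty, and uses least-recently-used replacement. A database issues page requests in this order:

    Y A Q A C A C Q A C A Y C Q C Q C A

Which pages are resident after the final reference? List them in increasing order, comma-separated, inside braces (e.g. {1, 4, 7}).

Y -> fault, frames [Y]
A -> fault, frames [Y, A]
Q -> fault, frames [Y, A, Q]
A -> hit
C -> fault, evict Y, frames [Q, A, C]
A -> hit
C -> hit
Q -> hit
A -> hit
C -> hit
A -> hit
Y -> fault, evict Q, frames [C, A, Y]
C -> hit
Q -> fault, evict A, frames [Y, C, Q]
C -> hit
Q -> hit
C -> hit
A -> fault, evict Y, frames [Q, C, A]

{A, C, Q}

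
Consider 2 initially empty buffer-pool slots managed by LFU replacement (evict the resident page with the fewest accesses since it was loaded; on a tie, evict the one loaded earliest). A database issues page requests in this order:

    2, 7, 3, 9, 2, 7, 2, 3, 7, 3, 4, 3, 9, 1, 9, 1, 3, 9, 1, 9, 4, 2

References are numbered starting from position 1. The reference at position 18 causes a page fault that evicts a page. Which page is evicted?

pos 1: 2 -> fault, frames {2}
pos 2: 7 -> fault, frames {2,7}
pos 3: 3 -> fault, evict 2, frames {7,3}
pos 4: 9 -> fault, evict 7, frames {3,9}
pos 5: 2 -> fault, evict 3, frames {9,2}
pos 6: 7 -> fault, evict 9, frames {2,7}
pos 7: 2 -> hit
pos 8: 3 -> fault, evict 7, frames {2,3}
pos 9: 7 -> fault, evict 3, frames {2,7}
pos 10: 3 -> fault, evict 7, frames {2,3}
pos 11: 4 -> fault, evict 3, frames {2,4}
pos 12: 3 -> fault, evict 4, frames {2,3}
pos 13: 9 -> fault, evict 3, frames {2,9}
pos 14: 1 -> fault, evict 9, frames {2,1}
pos 15: 9 -> fault, evict 1, frames {2,9}
pos 16: 1 -> fault, evict 9, frames {2,1}
pos 17: 3 -> fault, evict 1, frames {2,3}
pos 18: 9 -> fault, evict 3, frames {2,9}
At position 18, page 3 is evicted.

3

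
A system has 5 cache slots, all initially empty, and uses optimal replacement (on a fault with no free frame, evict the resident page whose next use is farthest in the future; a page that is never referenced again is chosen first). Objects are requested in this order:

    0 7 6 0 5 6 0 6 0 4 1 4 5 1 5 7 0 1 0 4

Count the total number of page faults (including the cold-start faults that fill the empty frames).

0 → fault, frames (0)
7 → fault, frames (0 7)
6 → fault, frames (0 7 6)
0 → hit
5 → fault, frames (0 7 6 5)
6 → hit
0 → hit
6 → hit
0 → hit
4 → fault, frames (0 7 6 5 4)
1 → fault, evict 6, frames (0 7 5 4 1)
4 → hit
5 → hit
1 → hit
5 → hit
7 → hit
0 → hit
1 → hit
0 → hit
4 → hit
Page faults: 6.

6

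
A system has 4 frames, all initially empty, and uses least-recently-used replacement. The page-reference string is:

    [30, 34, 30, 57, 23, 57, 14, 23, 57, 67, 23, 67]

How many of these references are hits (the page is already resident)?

30 → fault, frames [30]
34 → fault, frames [30, 34]
30 → hit
57 → fault, frames [34, 30, 57]
23 → fault, frames [34, 30, 57, 23]
57 → hit
14 → fault, evict 34, frames [30, 23, 57, 14]
23 → hit
57 → hit
67 → fault, evict 30, frames [14, 23, 57, 67]
23 → hit
67 → hit
Hits: 6.

6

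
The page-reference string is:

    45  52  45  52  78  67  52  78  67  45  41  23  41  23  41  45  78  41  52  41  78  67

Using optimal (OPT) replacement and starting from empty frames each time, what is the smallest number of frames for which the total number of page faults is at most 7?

5

f=1: 22 faults
f=2: 13 faults
f=3: 10 faults
f=4: 8 faults
f=5: 7 faults
f=6: 6 faults
Smallest f with faults ≤ 7 is 5.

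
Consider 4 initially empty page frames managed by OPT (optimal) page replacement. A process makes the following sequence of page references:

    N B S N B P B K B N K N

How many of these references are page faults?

N: fault, frames {N}
B: fault, frames {N,B}
S: fault, frames {N,B,S}
N: hit
B: hit
P: fault, frames {N,B,S,P}
B: hit
K: fault, evict P, frames {N,B,S,K}
B: hit
N: hit
K: hit
N: hit
Page faults: 5.

5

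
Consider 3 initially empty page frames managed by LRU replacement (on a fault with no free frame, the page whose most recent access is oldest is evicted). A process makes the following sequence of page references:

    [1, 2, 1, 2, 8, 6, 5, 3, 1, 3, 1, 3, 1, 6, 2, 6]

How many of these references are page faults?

1 -> fault, frames [1]
2 -> fault, frames [1, 2]
1 -> hit
2 -> hit
8 -> fault, frames [1, 2, 8]
6 -> fault, evict 1, frames [2, 8, 6]
5 -> fault, evict 2, frames [8, 6, 5]
3 -> fault, evict 8, frames [6, 5, 3]
1 -> fault, evict 6, frames [5, 3, 1]
3 -> hit
1 -> hit
3 -> hit
1 -> hit
6 -> fault, evict 5, frames [3, 1, 6]
2 -> fault, evict 3, frames [1, 6, 2]
6 -> hit
Page faults: 9.

9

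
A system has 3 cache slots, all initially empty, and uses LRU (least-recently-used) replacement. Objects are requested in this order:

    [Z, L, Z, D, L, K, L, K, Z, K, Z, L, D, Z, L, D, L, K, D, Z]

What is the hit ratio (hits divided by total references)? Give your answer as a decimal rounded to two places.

0.60

Z: miss, frames (Z)
L: miss, frames (Z L)
Z: hit
D: miss, frames (L Z D)
L: hit
K: miss, evict Z, frames (D L K)
L: hit
K: hit
Z: miss, evict D, frames (L K Z)
K: hit
Z: hit
L: hit
D: miss, evict K, frames (Z L D)
Z: hit
L: hit
D: hit
L: hit
K: miss, evict Z, frames (D L K)
D: hit
Z: miss, evict L, frames (K D Z)
Hits: 12 of 20 references → 12/20 = 0.6000.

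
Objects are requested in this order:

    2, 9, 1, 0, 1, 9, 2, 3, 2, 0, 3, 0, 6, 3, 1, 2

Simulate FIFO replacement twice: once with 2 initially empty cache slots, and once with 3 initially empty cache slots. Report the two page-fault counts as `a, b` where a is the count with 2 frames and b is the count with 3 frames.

12, 9

2 frames: F F F F . F F F . F . . F F F F → 12 faults.
3 frames: F F F F . . F F . . . . F . F F → 9 faults.
9 < 12: adding a frame reduced faults, as is typical.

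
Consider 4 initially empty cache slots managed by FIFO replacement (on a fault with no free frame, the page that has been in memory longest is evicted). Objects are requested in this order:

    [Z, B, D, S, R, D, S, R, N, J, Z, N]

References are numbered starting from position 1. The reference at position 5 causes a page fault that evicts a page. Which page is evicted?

pos 1: Z -> fault, frames [Z]
pos 2: B -> fault, frames [Z, B]
pos 3: D -> fault, frames [Z, B, D]
pos 4: S -> fault, frames [Z, B, D, S]
pos 5: R -> fault, evict Z, frames [B, D, S, R]
At position 5, page Z is evicted.

Z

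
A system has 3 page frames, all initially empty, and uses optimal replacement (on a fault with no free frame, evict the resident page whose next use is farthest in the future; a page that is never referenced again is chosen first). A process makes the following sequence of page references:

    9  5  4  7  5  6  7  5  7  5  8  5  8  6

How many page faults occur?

6

9 → miss, frames (9)
5 → miss, frames (9 5)
4 → miss, frames (9 5 4)
7 → miss, evict 4, frames (9 5 7)
5 → hit
6 → miss, evict 9, frames (5 7 6)
7 → hit
5 → hit
7 → hit
5 → hit
8 → miss, evict 7, frames (5 6 8)
5 → hit
8 → hit
6 → hit
Page faults: 6.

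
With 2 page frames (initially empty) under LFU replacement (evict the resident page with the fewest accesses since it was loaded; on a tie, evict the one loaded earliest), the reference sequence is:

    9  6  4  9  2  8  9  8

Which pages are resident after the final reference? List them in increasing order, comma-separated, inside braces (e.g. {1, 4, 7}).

9: fault, frames (9)
6: fault, frames (9 6)
4: fault, evict 9, frames (6 4)
9: fault, evict 6, frames (4 9)
2: fault, evict 4, frames (9 2)
8: fault, evict 9, frames (2 8)
9: fault, evict 2, frames (8 9)
8: hit

{8, 9}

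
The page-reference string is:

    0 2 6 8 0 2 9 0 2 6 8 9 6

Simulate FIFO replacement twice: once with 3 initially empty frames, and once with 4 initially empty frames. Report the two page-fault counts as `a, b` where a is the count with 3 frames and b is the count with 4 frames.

3 frames: F F F F F F F . . F F . . → 9 faults.
4 frames: F F F F . . F F F F F F . → 10 faults.
10 > 9: adding a frame increased faults — Belady's anomaly.

9, 10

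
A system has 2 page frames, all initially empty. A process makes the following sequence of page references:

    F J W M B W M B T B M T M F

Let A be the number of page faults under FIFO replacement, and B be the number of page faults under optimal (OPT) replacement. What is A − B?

2

Under FIFO: F F F F F F F F F . F . . F → 11 faults.
Under OPT: F F F F F . F . F . F . . F → 9 faults.
A − B = 11 − 9 = 2.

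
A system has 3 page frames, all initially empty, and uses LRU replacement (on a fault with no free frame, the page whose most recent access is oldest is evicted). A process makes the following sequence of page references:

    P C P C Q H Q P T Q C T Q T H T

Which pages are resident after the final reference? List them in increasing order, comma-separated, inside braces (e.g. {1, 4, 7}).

P → miss, frames [P]
C → miss, frames [P, C]
P → hit
C → hit
Q → miss, frames [P, C, Q]
H → miss, evict P, frames [C, Q, H]
Q → hit
P → miss, evict C, frames [H, Q, P]
T → miss, evict H, frames [Q, P, T]
Q → hit
C → miss, evict P, frames [T, Q, C]
T → hit
Q → hit
T → hit
H → miss, evict C, frames [Q, T, H]
T → hit

{H, Q, T}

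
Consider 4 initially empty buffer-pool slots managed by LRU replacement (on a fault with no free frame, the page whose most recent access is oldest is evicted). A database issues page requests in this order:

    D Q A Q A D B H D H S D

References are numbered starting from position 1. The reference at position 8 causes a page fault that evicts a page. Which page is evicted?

Q

pos 1: D -> fault, frames (D)
pos 2: Q -> fault, frames (D Q)
pos 3: A -> fault, frames (D Q A)
pos 4: Q -> hit
pos 5: A -> hit
pos 6: D -> hit
pos 7: B -> fault, frames (Q A D B)
pos 8: H -> fault, evict Q, frames (A D B H)
At position 8, page Q is evicted.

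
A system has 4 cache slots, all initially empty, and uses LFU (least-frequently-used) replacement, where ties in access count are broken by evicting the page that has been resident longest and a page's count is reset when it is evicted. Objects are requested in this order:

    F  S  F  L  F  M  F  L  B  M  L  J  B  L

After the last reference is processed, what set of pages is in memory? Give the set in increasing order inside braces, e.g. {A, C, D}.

{B, F, L, M}

F → fault, frames (F)
S → fault, frames (F S)
F → hit
L → fault, frames (F S L)
F → hit
M → fault, frames (F S L M)
F → hit
L → hit
B → fault, evict S, frames (F L M B)
M → hit
L → hit
J → fault, evict B, frames (F L M J)
B → fault, evict J, frames (F L M B)
L → hit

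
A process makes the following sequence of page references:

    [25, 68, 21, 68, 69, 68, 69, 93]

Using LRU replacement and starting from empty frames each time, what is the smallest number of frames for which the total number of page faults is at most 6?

f=1: 8 faults
f=2: 5 faults
f=3: 5 faults
f=4: 5 faults
f=5: 5 faults
Smallest f with faults ≤ 6 is 2.

2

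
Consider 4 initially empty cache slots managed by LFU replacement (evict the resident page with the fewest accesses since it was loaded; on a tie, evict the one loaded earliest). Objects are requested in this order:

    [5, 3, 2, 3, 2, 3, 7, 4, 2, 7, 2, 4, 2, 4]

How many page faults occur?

5: miss, frames [5]
3: miss, frames [5, 3]
2: miss, frames [5, 3, 2]
3: hit
2: hit
3: hit
7: miss, frames [5, 3, 2, 7]
4: miss, evict 5, frames [3, 2, 7, 4]
2: hit
7: hit
2: hit
4: hit
2: hit
4: hit
Page faults: 5.

5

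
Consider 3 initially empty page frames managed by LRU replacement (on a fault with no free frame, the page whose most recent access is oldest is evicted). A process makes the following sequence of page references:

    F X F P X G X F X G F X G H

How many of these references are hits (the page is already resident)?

F → miss, frames {F}
X → miss, frames {F,X}
F → hit
P → miss, frames {X,F,P}
X → hit
G → miss, evict F, frames {P,X,G}
X → hit
F → miss, evict P, frames {G,X,F}
X → hit
G → hit
F → hit
X → hit
G → hit
H → miss, evict F, frames {X,G,H}
Hits: 8.

8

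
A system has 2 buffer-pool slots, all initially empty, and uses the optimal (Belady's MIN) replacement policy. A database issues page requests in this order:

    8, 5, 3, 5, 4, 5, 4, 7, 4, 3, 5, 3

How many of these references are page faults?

7

8: fault, frames {8}
5: fault, frames {8,5}
3: fault, evict 8, frames {5,3}
5: hit
4: fault, evict 3, frames {5,4}
5: hit
4: hit
7: fault, evict 5, frames {4,7}
4: hit
3: fault, evict 7, frames {4,3}
5: fault, evict 4, frames {3,5}
3: hit
Page faults: 7.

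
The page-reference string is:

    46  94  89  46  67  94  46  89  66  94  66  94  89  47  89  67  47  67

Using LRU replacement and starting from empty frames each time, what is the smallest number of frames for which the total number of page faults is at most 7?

f=1: 18 faults
f=2: 14 faults
f=3: 10 faults
f=4: 7 faults
f=5: 7 faults
f=6: 6 faults
Smallest f with faults ≤ 7 is 4.

4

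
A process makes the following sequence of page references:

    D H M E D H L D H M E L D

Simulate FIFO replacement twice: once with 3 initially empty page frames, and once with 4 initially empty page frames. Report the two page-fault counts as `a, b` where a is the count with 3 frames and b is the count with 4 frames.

3 frames: F F F F F F F . . F F . F → 10 faults.
4 frames: F F F F . . F F F F F F F → 11 faults.
11 > 10: adding a frame increased faults — Belady's anomaly.

10, 11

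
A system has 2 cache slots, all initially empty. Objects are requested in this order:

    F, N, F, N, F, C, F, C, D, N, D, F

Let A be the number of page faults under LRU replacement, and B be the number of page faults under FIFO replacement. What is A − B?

Under LRU: F F . . . F . . F F . F → 6 faults.
Under FIFO: F F . . . F F . F F . F → 7 faults.
A − B = 6 − 7 = -1.

-1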